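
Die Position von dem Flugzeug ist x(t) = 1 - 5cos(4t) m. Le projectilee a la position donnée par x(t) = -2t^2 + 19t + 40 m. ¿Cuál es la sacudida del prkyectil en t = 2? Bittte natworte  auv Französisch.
Pour résoudre ceci, nous devons prendre 3 dérivées de notre équation de la position x(t) = -2·t^2 + 19·t + 40. En prenant d/dt de x(t), nous trouvons v(t) = 19 - 4·t. En dérivant la vitesse, nous obtenons l'accélération: a(t) = -4. La dérivée de l'accélération donne le jerk: j(t) = 0. En utilisant j(t) = 0 et en substituant t = 2, nous trouvons j = 0.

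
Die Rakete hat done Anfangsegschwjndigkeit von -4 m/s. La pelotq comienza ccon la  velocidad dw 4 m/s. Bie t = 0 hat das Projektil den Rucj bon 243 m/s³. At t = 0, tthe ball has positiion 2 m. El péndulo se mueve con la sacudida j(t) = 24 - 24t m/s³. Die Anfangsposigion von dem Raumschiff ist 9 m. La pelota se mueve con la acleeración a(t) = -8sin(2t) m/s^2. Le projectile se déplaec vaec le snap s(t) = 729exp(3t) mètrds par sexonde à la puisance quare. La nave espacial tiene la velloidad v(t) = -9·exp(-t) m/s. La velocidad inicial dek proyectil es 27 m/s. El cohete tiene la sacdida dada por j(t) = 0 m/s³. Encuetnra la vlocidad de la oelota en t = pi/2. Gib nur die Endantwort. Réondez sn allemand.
Die Geschwindigkeit bei t = pi/2 ist v = -4.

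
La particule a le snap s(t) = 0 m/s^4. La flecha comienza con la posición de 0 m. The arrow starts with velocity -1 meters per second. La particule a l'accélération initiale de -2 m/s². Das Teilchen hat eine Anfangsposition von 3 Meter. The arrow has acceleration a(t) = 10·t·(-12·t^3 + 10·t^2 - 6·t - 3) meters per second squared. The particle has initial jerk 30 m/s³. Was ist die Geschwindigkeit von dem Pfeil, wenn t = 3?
Um dies zu lösen, müssen wir 1 Stammfunktion unserer Gleichung für die Beschleunigung a(t) = 10·t·(-12·t^3 + 10·t^2 - 6·t - 3) finden. Mit ∫a(t)dt und Anwendung von v(0) = -1, finden wir v(t) = -24·t^5 + 25·t^4 - 20·t^3 - 15·t^2 - 1. Wir haben die Geschwindigkeit v(t) = -24·t^5 + 25·t^4 - 20·t^3 - 15·t^2 - 1. Durch Einsetzen von t = 3: v(3) = -4483.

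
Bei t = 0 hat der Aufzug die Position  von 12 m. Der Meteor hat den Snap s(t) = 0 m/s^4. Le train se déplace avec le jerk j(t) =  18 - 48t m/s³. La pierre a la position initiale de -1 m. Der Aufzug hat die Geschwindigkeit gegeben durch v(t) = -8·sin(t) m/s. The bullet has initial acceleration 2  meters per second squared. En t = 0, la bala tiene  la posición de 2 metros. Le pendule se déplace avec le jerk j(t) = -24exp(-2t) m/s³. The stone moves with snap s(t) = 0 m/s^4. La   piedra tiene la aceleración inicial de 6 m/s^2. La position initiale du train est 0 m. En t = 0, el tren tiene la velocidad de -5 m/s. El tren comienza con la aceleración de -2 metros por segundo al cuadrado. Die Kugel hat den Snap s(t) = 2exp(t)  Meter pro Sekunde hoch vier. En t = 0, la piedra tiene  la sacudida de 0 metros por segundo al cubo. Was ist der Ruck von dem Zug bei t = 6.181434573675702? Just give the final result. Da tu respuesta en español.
La sacudida en t = 6.181434573675702 es j = -278.708859536434.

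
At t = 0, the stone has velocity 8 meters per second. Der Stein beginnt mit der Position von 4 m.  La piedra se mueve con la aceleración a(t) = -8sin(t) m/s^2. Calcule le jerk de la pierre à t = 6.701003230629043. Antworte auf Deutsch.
Wir müssen unsere Gleichung für die Beschleunigung a(t) = -8·sin(t) 1-mal ableiten. Die Ableitung von der Beschleunigung ergibt den Ruck: j(t) = -8·cos(t). Mit j(t) = -8·cos(t) und Einsetzen von t = 6.701003230629043, finden wir j = -7.31181224250066.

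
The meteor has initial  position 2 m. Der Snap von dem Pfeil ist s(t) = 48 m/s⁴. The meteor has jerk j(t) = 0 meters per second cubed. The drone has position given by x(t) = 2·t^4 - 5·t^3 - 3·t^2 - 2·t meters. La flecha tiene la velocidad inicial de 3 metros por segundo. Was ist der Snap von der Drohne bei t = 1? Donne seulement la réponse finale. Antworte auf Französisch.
À t = 1, s = 48.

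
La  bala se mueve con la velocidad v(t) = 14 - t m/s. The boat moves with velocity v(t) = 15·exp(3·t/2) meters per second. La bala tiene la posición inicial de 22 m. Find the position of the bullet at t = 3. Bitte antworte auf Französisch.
Nous devons trouver l'intégrale de notre équation de la vitesse v(t) = 14 - t 1 fois. La primitive de la vitesse, avec x(0) = 22, donne la position: x(t) = -t^2/2 + 14·t + 22. De l'équation de la position x(t) = -t^2/2 + 14·t + 22, nous substituons t = 3 pour obtenir x = 119/2.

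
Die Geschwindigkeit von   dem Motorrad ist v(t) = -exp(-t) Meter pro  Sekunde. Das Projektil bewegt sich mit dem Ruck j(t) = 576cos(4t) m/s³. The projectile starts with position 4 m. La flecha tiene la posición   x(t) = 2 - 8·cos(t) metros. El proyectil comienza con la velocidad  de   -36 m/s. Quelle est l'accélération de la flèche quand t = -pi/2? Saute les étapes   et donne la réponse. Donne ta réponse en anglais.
At t = -pi/2, a = 0.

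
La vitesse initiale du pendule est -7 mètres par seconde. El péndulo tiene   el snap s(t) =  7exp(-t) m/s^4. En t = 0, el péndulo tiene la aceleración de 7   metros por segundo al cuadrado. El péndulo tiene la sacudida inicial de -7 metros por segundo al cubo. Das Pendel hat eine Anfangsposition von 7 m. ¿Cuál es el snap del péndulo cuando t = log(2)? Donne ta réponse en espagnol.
De la ecuación del snap s(t) = 7·exp(-t), sustituimos t = log(2) para obtener s = 7/2.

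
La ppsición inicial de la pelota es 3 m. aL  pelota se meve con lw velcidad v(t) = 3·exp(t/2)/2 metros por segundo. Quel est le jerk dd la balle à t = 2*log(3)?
En partant de la vitesse v(t) = 3·exp(t/2)/2, nous prenons 2 dérivées. En prenant d/dt de v(t), nous trouvons a(t) = 3·exp(t/2)/4. En dérivant l'accélération, nous obtenons le jerk: j(t) = 3·exp(t/2)/8. De l'équation du jerk j(t) = 3·exp(t/2)/8, nous substituons t = 2*log(3) pour obtenir j = 9/8.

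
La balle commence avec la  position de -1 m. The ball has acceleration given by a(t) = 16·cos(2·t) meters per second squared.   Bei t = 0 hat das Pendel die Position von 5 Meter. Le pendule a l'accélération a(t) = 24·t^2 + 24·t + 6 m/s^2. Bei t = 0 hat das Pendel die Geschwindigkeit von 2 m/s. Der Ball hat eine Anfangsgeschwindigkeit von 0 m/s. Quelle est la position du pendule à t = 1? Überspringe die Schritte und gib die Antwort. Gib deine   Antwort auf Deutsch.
Die Position bei t = 1 ist x = 16.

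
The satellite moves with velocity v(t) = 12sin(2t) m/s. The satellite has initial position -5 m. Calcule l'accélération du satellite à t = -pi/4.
Nous devons dériver notre équation de la vitesse v(t) = 12·sin(2·t) 1 fois. En dérivant la vitesse, nous obtenons l'accélération: a(t) = 24·cos(2·t). En utilisant a(t) = 24·cos(2·t) et en substituant t = -pi/4, nous trouvons a = 0.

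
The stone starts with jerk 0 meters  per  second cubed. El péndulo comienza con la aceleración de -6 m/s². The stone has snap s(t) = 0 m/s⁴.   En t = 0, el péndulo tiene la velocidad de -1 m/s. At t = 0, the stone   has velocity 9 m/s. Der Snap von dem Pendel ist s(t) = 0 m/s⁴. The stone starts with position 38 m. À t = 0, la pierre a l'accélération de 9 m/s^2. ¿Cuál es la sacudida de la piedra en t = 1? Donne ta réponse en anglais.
To find the answer, we compute 1 antiderivative of s(t) = 0. The antiderivative of snap is jerk. Using j(0) = 0, we get j(t) = 0. We have jerk j(t) = 0. Substituting t = 1: j(1) = 0.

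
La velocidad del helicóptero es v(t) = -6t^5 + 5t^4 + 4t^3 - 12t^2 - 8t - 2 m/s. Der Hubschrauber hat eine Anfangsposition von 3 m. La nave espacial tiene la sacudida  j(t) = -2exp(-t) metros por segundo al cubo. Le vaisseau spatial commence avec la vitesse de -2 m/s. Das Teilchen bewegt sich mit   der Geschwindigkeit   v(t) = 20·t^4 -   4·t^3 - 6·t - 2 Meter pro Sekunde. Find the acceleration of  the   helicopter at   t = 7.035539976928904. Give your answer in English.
Starting from velocity v(t) = -6·t^5 + 5·t^4 + 4·t^3 - 12·t^2 - 8·t - 2, we take 1 derivative. The derivative of velocity gives acceleration: a(t) = -30·t^4 + 20·t^3 + 12·t^2 - 24·t - 8. We have acceleration a(t) = -30·t^4 + 20·t^3 + 12·t^2 - 24·t - 8. Substituting t = 7.035539976928904: a(7.035539976928904) = -66121.8518179464.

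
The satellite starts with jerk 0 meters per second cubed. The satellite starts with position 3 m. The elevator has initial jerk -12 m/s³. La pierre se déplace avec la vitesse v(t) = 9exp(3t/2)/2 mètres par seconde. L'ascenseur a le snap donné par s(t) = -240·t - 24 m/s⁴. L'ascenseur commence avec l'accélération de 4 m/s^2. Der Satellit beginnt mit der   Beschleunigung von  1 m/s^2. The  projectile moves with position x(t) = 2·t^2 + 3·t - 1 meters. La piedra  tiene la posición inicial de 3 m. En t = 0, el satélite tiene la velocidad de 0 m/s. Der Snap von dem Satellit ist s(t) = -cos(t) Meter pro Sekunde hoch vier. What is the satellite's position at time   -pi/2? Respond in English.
Starting from snap s(t) = -cos(t), we take 4 antiderivatives. Finding the antiderivative of s(t) and using j(0) = 0: j(t) = -sin(t). The antiderivative of jerk, with a(0) = 1, gives acceleration: a(t) = cos(t). Taking ∫a(t)dt and applying v(0) = 0, we find v(t) = sin(t). Finding the antiderivative of v(t) and using x(0) = 3: x(t) = 4 - cos(t). From the given position equation x(t) = 4 - cos(t), we substitute t = -pi/2 to get x = 4.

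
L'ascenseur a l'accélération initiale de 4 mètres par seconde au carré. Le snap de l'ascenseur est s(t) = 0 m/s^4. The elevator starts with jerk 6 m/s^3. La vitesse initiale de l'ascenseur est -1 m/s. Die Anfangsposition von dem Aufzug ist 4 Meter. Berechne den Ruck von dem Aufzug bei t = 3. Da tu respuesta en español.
Para resolver esto, necesitamos tomar 1 antiderivada de nuestra ecuación del snap s(t) = 0. La integral del snap es la sacudida. Usando j(0) = 6, obtenemos j(t) = 6. De la ecuación de la sacudida j(t) = 6, sustituimos t = 3 para obtener j = 6.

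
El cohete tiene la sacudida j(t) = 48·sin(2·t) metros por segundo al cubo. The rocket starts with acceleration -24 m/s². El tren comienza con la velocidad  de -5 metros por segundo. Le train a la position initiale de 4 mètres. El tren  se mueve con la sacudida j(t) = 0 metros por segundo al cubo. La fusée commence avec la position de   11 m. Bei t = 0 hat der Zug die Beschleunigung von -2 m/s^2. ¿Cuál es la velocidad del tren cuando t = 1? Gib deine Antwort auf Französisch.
Nous devons intégrer notre équation du jerk j(t) = 0 2 fois. La primitive du jerk est l'accélération. En utilisant a(0) = -2, nous obtenons a(t) = -2. La primitive de l'accélération, avec v(0) = -5, donne la vitesse: v(t) = -2·t - 5. Nous avons la vitesse v(t) = -2·t - 5. En substituant t = 1: v(1) = -7.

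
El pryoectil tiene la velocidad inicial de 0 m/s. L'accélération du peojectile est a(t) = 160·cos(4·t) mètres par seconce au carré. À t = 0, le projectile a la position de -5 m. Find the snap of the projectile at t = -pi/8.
Starting from acceleration a(t) = 160·cos(4·t), we take 2 derivatives. Differentiating acceleration, we get jerk: j(t) = -640·sin(4·t). Differentiating jerk, we get snap: s(t) = -2560·cos(4·t). Using s(t) = -2560·cos(4·t) and substituting t = -pi/8, we find s = 0.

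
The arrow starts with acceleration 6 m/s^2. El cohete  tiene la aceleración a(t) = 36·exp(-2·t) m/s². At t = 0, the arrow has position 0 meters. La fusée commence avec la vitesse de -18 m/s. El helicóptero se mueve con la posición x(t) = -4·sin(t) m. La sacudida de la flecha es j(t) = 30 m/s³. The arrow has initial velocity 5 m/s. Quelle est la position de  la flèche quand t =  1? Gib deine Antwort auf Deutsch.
Um dies zu lösen, müssen wir 3 Stammfunktionen unserer Gleichung für den Ruck j(t) = 30 finden. Das Integral von dem Ruck, mit a(0) = 6, ergibt die Beschleunigung: a(t) = 30·t + 6. Das Integral von der Beschleunigung, mit v(0) = 5, ergibt die Geschwindigkeit: v(t) = 15·t^2 + 6·t + 5. Das Integral von der Geschwindigkeit, mit x(0) = 0, ergibt die Position: x(t) = 5·t^3 + 3·t^2 + 5·t. Aus der Gleichung für die Position x(t) = 5·t^3 + 3·t^2 + 5·t, setzen wir t = 1 ein und erhalten x = 13.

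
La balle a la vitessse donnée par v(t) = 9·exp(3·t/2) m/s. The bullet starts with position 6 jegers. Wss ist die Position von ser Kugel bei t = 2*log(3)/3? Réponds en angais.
We must find the integral of our velocity equation v(t) = 9·exp(3·t/2) 1 time. The integral of velocity, with x(0) = 6, gives position: x(t) = 6·exp(3·t/2). Using x(t) = 6·exp(3·t/2) and substituting t = 2*log(3)/3, we find x = 18.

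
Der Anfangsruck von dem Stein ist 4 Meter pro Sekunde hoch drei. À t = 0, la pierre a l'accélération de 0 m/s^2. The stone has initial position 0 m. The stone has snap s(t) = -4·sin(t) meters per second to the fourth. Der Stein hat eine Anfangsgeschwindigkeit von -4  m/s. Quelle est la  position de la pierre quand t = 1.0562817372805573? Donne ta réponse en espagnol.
Debemos encontrar la antiderivada de nuestra ecuación del snap s(t) = -4·sin(t) 4 veces. Integrando el snap y usando la condición inicial j(0) = 4, obtenemos j(t) = 4·cos(t). La integral de la sacudida, con a(0) = 0, da la aceleración: a(t) = 4·sin(t). Integrando la aceleración y usando la condición inicial v(0) = -4, obtenemos v(t) = -4·cos(t). La integral de la velocidad es la posición. Usando x(0) = 0, obtenemos x(t) = -4·sin(t). De la ecuación de la posición x(t) = -4·sin(t), sustituimos t = 1.0562817372805573 para obtener x = -3.48212680535326.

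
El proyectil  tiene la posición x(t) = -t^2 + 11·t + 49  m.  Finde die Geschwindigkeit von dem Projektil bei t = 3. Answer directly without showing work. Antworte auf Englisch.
At t = 3, v = 5.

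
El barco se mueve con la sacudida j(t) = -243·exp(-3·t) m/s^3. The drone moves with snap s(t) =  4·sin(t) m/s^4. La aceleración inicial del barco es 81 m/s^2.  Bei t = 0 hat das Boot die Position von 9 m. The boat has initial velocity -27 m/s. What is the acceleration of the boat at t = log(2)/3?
Starting from jerk j(t) = -243·exp(-3·t), we take 1 antiderivative. Integrating jerk and using the initial condition a(0) = 81, we get a(t) = 81·exp(-3·t). We have acceleration a(t) = 81·exp(-3·t). Substituting t = log(2)/3: a(log(2)/3) = 81/2.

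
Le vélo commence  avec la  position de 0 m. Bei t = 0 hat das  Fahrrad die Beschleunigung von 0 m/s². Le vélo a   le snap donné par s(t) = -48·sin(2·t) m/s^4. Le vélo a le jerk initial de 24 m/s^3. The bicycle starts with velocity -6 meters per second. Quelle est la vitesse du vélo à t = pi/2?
Nous devons trouver l'intégrale de notre équation du snap s(t) = -48·sin(2·t) 3 fois. En intégrant le snap et en utilisant la condition initiale j(0) = 24, nous obtenons j(t) = 24·cos(2·t). En intégrant le jerk et en utilisant la condition initiale a(0) = 0, nous obtenons a(t) = 12·sin(2·t). En prenant ∫a(t)dt et en appliquant v(0) = -6, nous trouvons v(t) = -6·cos(2·t). En utilisant v(t) = -6·cos(2·t) et en substituant t = pi/2, nous trouvons v = 6.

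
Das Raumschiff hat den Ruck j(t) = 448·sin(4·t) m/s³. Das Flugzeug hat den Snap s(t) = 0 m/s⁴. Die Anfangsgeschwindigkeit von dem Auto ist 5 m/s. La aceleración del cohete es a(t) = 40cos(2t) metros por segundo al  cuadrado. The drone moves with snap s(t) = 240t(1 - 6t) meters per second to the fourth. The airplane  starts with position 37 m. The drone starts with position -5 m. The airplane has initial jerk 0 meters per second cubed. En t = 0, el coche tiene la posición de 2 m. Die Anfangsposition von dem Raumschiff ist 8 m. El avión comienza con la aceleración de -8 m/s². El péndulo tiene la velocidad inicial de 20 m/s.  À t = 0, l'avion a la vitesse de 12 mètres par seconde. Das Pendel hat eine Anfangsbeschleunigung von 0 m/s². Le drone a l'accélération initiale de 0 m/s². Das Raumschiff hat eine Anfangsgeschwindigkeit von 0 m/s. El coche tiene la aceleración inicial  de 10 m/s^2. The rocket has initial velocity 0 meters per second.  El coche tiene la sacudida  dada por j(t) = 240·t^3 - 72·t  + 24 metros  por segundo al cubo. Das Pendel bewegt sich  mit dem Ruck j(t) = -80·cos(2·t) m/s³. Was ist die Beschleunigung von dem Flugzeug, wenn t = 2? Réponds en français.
En partant du snap s(t) = 0, nous prenons 2 primitives. En prenant ∫s(t)dt et en appliquant j(0) = 0, nous trouvons j(t) = 0. L'intégrale du jerk est l'accélération. En utilisant a(0) = -8, nous obtenons a(t) = -8. Nous avons l'accélération a(t) = -8. En substituant t = 2: a(2) = -8.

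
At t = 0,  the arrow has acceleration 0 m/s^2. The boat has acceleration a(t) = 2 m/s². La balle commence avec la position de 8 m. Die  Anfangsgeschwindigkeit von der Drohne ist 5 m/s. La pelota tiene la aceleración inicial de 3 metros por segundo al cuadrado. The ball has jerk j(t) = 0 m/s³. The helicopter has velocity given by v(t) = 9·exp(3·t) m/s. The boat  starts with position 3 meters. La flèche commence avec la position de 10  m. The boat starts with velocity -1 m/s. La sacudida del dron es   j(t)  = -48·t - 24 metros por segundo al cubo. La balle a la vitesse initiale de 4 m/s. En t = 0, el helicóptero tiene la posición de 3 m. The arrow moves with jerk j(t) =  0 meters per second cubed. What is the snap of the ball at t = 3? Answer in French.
En partant du jerk j(t) = 0, nous prenons 1 dérivée. En dérivant le jerk, nous obtenons le snap: s(t) = 0. De l'équation du snap s(t) = 0, nous substituons t = 3 pour obtenir s = 0.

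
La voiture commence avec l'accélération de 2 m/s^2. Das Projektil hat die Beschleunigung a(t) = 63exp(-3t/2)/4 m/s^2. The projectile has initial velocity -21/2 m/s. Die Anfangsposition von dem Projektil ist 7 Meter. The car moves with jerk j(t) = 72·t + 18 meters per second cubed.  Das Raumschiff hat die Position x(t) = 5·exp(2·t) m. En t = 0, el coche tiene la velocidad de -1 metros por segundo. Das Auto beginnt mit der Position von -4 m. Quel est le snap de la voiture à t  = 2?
En partant du jerk j(t) = 72·t + 18, nous prenons 1 dérivée. En prenant d/dt de j(t), nous trouvons s(t) = 72. Nous avons le snap s(t) = 72. En substituant t = 2: s(2) = 72.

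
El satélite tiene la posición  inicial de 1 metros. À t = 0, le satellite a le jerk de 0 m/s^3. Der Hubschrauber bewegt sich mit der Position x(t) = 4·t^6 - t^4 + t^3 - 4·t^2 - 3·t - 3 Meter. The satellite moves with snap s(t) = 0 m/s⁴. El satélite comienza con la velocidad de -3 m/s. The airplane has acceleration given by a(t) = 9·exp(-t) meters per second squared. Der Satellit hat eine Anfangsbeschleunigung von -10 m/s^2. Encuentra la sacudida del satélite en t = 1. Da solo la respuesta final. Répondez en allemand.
j(1) = 0.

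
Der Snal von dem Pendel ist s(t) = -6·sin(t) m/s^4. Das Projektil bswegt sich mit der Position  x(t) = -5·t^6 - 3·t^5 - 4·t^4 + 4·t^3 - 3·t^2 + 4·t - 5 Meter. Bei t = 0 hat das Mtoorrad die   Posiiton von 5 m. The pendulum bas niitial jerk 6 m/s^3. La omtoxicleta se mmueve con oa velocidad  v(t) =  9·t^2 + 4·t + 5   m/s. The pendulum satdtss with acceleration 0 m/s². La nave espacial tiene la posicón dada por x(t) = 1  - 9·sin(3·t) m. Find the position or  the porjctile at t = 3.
Using x(t) = -5·t^6 - 3·t^5 - 4·t^4 + 4·t^3 - 3·t^2 + 4·t - 5 and substituting t = 3, we find x = -4610.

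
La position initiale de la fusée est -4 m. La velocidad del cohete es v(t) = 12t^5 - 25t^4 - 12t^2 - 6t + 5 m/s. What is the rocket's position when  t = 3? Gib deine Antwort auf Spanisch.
Para resolver esto, necesitamos tomar 1 integral de nuestra ecuación de la velocidad v(t) = 12·t^5 - 25·t^4 - 12·t^2 - 6·t + 5. La antiderivada de la velocidad, con x(0) = -4, da la posición: x(t) = 2·t^6 - 5·t^5 - 4·t^3 - 3·t^2 + 5·t - 4. De la ecuación de la posición x(t) = 2·t^6 - 5·t^5 - 4·t^3 - 3·t^2 + 5·t - 4, sustituimos t = 3 para obtener x = 119.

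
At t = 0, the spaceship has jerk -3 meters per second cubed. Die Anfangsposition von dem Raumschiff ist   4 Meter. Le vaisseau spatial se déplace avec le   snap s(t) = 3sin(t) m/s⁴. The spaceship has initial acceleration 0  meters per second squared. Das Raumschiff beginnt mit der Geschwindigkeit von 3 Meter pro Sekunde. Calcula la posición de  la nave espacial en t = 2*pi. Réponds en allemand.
Wir müssen unsere Gleichung für den Snap s(t) = 3·sin(t) 4-mal integrieren. Die Stammfunktion von dem Snap ist der Ruck. Mit j(0) = -3 erhalten wir j(t) = -3·cos(t). Mit ∫j(t)dt und Anwendung von a(0) = 0, finden wir a(t) = -3·sin(t). Durch Integration von der Beschleunigung und Verwendung der Anfangsbedingung v(0) = 3, erhalten wir v(t) = 3·cos(t). Die Stammfunktion von der Geschwindigkeit ist die Position. Mit x(0) = 4 erhalten wir x(t) = 3·sin(t) + 4. Aus der Gleichung für die Position x(t) = 3·sin(t) + 4, setzen wir t = 2*pi ein und erhalten x = 4.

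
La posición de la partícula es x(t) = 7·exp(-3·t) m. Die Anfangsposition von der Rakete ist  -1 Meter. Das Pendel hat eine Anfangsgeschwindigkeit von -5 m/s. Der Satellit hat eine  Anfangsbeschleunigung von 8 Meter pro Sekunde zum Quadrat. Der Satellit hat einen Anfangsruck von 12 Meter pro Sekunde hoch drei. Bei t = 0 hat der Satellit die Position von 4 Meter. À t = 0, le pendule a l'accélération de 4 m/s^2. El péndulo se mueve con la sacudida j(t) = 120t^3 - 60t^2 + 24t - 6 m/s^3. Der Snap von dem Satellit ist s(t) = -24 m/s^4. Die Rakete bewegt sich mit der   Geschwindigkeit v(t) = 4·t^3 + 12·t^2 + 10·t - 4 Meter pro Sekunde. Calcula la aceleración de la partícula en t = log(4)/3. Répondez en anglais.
To solve this, we need to take 2 derivatives of our position equation x(t) = 7·exp(-3·t). The derivative of position gives velocity: v(t) = -21·exp(-3·t). Differentiating velocity, we get acceleration: a(t) = 63·exp(-3·t). From the given acceleration equation a(t) = 63·exp(-3·t), we substitute t = log(4)/3 to get a = 63/4.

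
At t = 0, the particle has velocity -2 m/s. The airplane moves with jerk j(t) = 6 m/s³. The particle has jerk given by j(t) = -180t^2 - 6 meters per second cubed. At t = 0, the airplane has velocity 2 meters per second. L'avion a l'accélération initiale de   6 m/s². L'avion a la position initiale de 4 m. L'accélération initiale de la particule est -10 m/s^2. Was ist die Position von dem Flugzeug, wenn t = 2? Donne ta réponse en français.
Nous devons trouver l'intégrale de notre équation du jerk j(t) = 6 3 fois. La primitive du jerk, avec a(0) = 6, donne l'accélération: a(t) = 6·t + 6. En prenant ∫a(t)dt et en appliquant v(0) = 2, nous trouvons v(t) = 3·t^2 + 6·t + 2. La primitive de la vitesse est la position. En utilisant x(0) = 4, nous obtenons x(t) = t^3 + 3·t^2 + 2·t + 4. En utilisant x(t) = t^3 + 3·t^2 + 2·t + 4 et en substituant t = 2, nous trouvons x = 28.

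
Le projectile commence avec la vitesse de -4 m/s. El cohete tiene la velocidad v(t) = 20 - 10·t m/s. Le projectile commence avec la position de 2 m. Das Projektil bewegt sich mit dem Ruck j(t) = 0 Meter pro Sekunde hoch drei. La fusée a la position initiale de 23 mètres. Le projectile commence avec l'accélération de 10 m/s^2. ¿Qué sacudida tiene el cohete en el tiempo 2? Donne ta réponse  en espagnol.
Para resolver esto, necesitamos tomar 2 derivadas de nuestra ecuación de la velocidad v(t) = 20 - 10·t. Tomando d/dt de v(t), encontramos a(t) = -10. La derivada de la aceleración da la sacudida: j(t) = 0. De la ecuación de la sacudida j(t) = 0, sustituimos t = 2 para obtener j = 0.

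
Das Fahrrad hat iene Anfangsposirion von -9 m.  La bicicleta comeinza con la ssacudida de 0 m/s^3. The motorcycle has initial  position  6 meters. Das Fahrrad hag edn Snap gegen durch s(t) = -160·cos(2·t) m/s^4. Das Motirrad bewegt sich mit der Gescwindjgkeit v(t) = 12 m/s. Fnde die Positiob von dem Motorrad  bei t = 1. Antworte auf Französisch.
Pour résoudre ceci, nous devons prendre 1 primitive de notre équation de la vitesse v(t) = 12. La primitive de la vitesse, avec x(0) = 6, donne la position: x(t) = 12·t + 6. Nous avons la position x(t) = 12·t + 6. En substituant t = 1: x(1) = 18.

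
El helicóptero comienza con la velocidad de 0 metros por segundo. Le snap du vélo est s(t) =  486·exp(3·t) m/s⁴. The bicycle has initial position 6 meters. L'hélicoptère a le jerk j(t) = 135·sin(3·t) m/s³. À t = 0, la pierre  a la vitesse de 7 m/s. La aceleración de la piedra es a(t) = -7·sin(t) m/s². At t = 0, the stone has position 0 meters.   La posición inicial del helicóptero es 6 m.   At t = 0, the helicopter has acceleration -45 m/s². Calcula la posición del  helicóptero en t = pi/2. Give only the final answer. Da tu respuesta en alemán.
Die Antwort ist 1.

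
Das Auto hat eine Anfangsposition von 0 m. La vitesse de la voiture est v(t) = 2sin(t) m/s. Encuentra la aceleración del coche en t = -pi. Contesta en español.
Para resolver esto, necesitamos tomar 1 derivada de nuestra ecuación de la velocidad v(t) = 2·sin(t). Tomando d/dt de v(t), encontramos a(t) = 2·cos(t). De la ecuación de la aceleración a(t) = 2·cos(t), sustituimos t = -pi para obtener a = -2.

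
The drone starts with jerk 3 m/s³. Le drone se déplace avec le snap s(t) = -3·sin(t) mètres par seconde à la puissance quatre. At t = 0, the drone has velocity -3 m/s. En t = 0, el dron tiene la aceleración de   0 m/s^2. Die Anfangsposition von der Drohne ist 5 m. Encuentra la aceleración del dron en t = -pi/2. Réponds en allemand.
Ausgehend von dem Snap s(t) = -3·sin(t), nehmen wir 2 Stammfunktionen. Durch Integration von dem Snap und Verwendung der Anfangsbedingung j(0) = 3, erhalten wir j(t) = 3·cos(t). Die Stammfunktion von dem Ruck ist die Beschleunigung. Mit a(0) = 0 erhalten wir a(t) = 3·sin(t). Aus der Gleichung für die Beschleunigung a(t) = 3·sin(t), setzen wir t = -pi/2 ein und erhalten a = -3.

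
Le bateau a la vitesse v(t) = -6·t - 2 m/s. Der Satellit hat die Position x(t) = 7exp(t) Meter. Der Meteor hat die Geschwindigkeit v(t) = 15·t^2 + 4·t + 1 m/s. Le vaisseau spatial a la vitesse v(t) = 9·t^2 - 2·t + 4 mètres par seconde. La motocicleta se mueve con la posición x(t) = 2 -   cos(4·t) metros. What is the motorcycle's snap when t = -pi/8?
We must differentiate our position equation x(t) = 2 - cos(4·t) 4 times. Taking d/dt of x(t), we find v(t) = 4·sin(4·t). Differentiating velocity, we get acceleration: a(t) = 16·cos(4·t). The derivative of acceleration gives jerk: j(t) = -64·sin(4·t). The derivative of jerk gives snap: s(t) = -256·cos(4·t). Using s(t) = -256·cos(4·t) and substituting t = -pi/8, we find s = 0.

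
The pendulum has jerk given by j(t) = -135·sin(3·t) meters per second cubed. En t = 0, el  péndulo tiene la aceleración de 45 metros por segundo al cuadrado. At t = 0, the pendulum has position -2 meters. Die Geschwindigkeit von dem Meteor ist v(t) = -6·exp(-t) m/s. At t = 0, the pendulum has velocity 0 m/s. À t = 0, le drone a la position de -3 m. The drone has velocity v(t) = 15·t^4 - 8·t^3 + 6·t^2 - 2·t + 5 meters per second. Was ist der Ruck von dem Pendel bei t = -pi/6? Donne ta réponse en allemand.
Wir haben den Ruck j(t) = -135·sin(3·t). Durch Einsetzen von t = -pi/6: j(-pi/6) = 135.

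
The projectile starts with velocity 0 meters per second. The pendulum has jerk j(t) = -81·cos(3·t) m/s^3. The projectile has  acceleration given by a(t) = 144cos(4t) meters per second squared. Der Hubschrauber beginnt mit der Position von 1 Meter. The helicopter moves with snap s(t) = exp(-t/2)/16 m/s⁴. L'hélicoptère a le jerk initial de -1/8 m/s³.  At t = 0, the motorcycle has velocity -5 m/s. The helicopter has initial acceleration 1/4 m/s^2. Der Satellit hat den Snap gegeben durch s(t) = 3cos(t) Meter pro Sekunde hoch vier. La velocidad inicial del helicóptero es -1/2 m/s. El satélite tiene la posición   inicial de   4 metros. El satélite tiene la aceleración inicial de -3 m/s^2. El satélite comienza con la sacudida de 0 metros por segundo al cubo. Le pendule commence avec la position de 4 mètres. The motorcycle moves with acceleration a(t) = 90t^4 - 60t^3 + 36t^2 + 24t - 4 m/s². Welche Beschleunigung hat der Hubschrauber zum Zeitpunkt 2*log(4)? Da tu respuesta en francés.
Nous devons trouver l'intégrale de notre équation du snap s(t) = exp(-t/2)/16 2 fois. En intégrant le snap et en utilisant la condition initiale j(0) = -1/8, nous obtenons j(t) = -exp(-t/2)/8. En prenant ∫j(t)dt et en appliquant a(0) = 1/4, nous trouvons a(t) = exp(-t/2)/4. En utilisant a(t) = exp(-t/2)/4 et en substituant t = 2*log(4), nous trouvons a = 1/16.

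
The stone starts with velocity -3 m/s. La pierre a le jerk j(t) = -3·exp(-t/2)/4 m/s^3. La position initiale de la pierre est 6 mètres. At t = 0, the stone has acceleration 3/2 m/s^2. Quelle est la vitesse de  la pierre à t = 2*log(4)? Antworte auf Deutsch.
Um dies zu lösen, müssen wir 2 Integrale unserer Gleichung für den Ruck j(t) = -3·exp(-t/2)/4 finden. Mit ∫j(t)dt und Anwendung von a(0) = 3/2, finden wir a(t) = 3·exp(-t/2)/2. Durch Integration von der Beschleunigung und Verwendung der Anfangsbedingung v(0) = -3, erhalten wir v(t) = -3·exp(-t/2). Aus der Gleichung für die Geschwindigkeit v(t) = -3·exp(-t/2), setzen wir t = 2*log(4) ein und erhalten v = -3/4.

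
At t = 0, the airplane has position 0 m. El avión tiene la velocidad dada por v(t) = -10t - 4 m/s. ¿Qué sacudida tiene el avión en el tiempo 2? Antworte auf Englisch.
We must differentiate our velocity equation v(t) = -10·t - 4 2 times. The derivative of velocity gives acceleration: a(t) = -10. Taking d/dt of a(t), we find j(t) = 0. From the given jerk equation j(t) = 0, we substitute t = 2 to get j = 0.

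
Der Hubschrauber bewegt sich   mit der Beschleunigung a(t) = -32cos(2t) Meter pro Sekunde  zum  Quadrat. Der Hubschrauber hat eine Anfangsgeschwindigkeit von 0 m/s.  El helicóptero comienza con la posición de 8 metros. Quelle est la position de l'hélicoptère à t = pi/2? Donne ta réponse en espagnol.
Necesitamos integrar nuestra ecuación de la aceleración a(t) = -32·cos(2·t) 2 veces. Integrando la aceleración y usando la condición inicial v(0) = 0, obtenemos v(t) = -16·sin(2·t). Tomando ∫v(t)dt y aplicando x(0) = 8, encontramos x(t) = 8·cos(2·t). Usando x(t) = 8·cos(2·t) y sustituyendo t = pi/2, encontramos x = -8.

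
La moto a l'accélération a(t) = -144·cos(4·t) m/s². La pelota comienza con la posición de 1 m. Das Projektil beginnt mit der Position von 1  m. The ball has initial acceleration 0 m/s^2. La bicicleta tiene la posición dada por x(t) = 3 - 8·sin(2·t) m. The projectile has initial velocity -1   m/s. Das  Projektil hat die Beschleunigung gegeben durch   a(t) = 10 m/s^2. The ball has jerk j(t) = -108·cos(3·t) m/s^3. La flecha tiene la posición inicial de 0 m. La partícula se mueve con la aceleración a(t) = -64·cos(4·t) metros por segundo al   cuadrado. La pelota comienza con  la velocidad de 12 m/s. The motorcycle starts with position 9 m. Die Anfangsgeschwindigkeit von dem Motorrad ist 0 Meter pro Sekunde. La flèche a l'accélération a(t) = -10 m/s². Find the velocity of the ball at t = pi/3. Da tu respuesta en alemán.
Um dies zu lösen, müssen wir 2 Stammfunktionen unserer Gleichung für den Ruck j(t) = -108·cos(3·t) finden. Mit ∫j(t)dt und Anwendung von a(0) = 0, finden wir a(t) = -36·sin(3·t). Das Integral von der Beschleunigung, mit v(0) = 12, ergibt die Geschwindigkeit: v(t) = 12·cos(3·t). Wir haben die Geschwindigkeit v(t) = 12·cos(3·t). Durch Einsetzen von t = pi/3: v(pi/3) = -12.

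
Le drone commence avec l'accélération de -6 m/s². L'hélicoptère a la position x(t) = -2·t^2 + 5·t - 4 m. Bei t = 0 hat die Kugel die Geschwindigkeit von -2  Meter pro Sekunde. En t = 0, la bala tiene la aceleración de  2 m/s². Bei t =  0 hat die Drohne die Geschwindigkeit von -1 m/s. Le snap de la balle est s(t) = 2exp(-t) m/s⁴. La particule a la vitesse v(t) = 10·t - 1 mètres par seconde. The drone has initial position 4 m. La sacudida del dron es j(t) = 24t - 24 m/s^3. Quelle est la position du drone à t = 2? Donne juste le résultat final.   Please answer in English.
At t = 2, x = -26.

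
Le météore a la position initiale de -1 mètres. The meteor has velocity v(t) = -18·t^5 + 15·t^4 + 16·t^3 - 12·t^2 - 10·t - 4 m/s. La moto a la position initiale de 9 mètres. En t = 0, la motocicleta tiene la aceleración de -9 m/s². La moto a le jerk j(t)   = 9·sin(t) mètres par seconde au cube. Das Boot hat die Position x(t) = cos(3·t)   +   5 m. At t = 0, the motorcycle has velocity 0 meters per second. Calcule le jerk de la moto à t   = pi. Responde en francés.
En utilisant j(t) = 9·sin(t) et en substituant t = pi, nous trouvons j = 0.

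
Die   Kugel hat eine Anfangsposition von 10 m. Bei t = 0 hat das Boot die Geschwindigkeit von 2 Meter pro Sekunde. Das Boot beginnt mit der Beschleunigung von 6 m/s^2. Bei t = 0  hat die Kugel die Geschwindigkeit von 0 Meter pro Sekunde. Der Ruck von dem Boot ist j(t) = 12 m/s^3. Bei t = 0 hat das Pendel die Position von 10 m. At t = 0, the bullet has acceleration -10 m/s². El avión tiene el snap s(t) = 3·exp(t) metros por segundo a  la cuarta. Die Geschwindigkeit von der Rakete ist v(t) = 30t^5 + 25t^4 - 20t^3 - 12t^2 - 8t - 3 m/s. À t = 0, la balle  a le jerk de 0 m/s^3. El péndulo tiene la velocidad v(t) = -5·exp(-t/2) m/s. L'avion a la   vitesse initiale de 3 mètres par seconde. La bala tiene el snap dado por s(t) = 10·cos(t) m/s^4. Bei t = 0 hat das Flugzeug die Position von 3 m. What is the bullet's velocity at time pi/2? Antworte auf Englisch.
To find the answer, we compute 3 integrals of s(t) = 10·cos(t). The integral of snap, with j(0) = 0, gives jerk: j(t) = 10·sin(t). The integral of jerk is acceleration. Using a(0) = -10, we get a(t) = -10·cos(t). Integrating acceleration and using the initial condition v(0) = 0, we get v(t) = -10·sin(t). Using v(t) = -10·sin(t) and substituting t = pi/2, we find v = -10.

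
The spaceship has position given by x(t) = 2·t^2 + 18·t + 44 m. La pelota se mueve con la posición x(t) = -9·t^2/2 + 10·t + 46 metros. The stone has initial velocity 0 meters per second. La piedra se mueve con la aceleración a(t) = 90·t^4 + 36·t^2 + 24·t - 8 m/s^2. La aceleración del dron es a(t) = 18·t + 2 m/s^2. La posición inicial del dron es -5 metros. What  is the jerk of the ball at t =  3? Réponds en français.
En partant de la position x(t) = -9·t^2/2 + 10·t + 46, nous prenons 3 dérivées. En prenant d/dt de x(t), nous trouvons v(t) = 10 - 9·t. La dérivée de la vitesse donne l'accélération: a(t) = -9. En prenant d/dt de a(t), nous trouvons j(t) = 0. En utilisant j(t) = 0 et en substituant t = 3, nous trouvons j = 0.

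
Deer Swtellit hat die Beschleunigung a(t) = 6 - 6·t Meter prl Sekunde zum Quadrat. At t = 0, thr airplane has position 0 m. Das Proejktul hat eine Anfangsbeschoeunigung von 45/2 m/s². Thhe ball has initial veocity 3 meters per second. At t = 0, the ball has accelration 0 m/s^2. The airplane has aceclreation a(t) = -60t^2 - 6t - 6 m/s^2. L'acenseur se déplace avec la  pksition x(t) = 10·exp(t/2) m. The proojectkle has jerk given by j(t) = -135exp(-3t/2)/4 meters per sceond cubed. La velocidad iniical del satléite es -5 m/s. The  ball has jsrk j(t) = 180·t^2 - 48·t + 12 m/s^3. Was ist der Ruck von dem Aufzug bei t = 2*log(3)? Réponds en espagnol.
Para resolver esto, necesitamos tomar 3 derivadas de nuestra ecuación de la posición x(t) = 10·exp(t/2). Tomando d/dt de x(t), encontramos v(t) = 5·exp(t/2). Derivando la velocidad, obtenemos la aceleración: a(t) = 5·exp(t/2)/2. Tomando d/dt de a(t), encontramos j(t) = 5·exp(t/2)/4. Usando j(t) = 5·exp(t/2)/4 y sustituyendo t = 2*log(3), encontramos j = 15/4.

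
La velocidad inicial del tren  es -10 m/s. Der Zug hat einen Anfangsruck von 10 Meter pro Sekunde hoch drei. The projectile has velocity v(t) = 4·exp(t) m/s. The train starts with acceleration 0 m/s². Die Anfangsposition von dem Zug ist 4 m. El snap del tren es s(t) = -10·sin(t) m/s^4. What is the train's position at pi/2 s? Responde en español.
Partiendo del snap s(t) = -10·sin(t), tomamos 4 antiderivadas. Tomando ∫s(t)dt y aplicando j(0) = 10, encontramos j(t) = 10·cos(t). La integral de la sacudida, con a(0) = 0, da la aceleración: a(t) = 10·sin(t). Tomando ∫a(t)dt y aplicando v(0) = -10, encontramos v(t) = -10·cos(t). Integrando la velocidad y usando la condición inicial x(0) = 4, obtenemos x(t) = 4 - 10·sin(t). Tenemos la posición x(t) = 4 - 10·sin(t). Sustituyendo t = pi/2: x(pi/2) = -6.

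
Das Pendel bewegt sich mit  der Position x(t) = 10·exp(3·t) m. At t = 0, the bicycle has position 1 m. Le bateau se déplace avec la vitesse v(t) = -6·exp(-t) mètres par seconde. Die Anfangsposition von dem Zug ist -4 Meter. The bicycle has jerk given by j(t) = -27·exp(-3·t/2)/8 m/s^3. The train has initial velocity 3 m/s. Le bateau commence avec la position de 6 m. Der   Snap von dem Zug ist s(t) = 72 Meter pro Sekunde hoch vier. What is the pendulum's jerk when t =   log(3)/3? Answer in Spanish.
Partiendo de la posición x(t) = 10·exp(3·t), tomamos 3 derivadas. Derivando la posición, obtenemos la velocidad: v(t) = 30·exp(3·t). La derivada de la velocidad da la aceleración: a(t) = 90·exp(3·t). Derivando la aceleración, obtenemos la sacudida: j(t) = 270·exp(3·t). Usando j(t) = 270·exp(3·t) y sustituyendo t = log(3)/3, encontramos j = 810.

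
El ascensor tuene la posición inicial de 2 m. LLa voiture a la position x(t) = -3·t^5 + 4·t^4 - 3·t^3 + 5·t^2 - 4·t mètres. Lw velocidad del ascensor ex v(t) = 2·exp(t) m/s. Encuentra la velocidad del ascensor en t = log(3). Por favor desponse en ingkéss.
From the given velocity equation v(t) = 2·exp(t), we substitute t = log(3) to get v = 6.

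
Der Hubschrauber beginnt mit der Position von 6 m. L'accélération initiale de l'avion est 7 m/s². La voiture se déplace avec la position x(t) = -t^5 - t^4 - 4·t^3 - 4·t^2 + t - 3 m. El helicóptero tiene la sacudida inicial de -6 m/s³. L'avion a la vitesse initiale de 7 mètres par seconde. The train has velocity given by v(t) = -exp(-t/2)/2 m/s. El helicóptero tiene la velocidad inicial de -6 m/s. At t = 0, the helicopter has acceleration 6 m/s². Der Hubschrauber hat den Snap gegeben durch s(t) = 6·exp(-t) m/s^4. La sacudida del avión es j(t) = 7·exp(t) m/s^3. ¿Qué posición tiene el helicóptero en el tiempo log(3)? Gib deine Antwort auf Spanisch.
Partiendo del snap s(t) = 6·exp(-t), tomamos 4 integrales. La integral del snap es la sacudida. Usando j(0) = -6, obtenemos j(t) = -6·exp(-t). Tomando ∫j(t)dt y aplicando a(0) = 6, encontramos a(t) = 6·exp(-t). Integrando la aceleración y usando la condición inicial v(0) = -6, obtenemos v(t) = -6·exp(-t). Tomando ∫v(t)dt y aplicando x(0) = 6, encontramos x(t) = 6·exp(-t). Usando x(t) = 6·exp(-t) y sustituyendo t = log(3), encontramos x = 2.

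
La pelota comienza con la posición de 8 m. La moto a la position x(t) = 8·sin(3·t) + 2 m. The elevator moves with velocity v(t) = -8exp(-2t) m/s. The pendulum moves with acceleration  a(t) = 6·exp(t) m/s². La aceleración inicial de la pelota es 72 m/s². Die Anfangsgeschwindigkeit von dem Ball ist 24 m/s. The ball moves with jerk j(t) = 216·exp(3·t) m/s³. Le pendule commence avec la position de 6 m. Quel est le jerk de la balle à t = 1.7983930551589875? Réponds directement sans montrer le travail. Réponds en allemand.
Bei t = 1.7983930551589875, j = 47593.7901731187.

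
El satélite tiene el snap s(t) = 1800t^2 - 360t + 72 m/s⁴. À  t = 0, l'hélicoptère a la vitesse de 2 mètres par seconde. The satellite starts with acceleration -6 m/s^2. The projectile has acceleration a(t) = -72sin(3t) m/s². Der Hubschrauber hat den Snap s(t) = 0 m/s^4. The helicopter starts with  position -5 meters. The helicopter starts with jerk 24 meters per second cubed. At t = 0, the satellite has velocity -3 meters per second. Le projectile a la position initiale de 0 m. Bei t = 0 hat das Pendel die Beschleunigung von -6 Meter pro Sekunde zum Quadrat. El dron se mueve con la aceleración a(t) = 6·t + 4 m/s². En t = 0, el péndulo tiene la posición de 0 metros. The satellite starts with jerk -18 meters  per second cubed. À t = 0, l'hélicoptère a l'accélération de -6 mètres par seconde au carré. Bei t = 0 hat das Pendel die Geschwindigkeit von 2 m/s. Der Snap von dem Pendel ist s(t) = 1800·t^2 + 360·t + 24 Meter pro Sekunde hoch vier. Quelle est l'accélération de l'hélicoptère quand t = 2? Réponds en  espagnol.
Partiendo del snap s(t) = 0, tomamos 2 antiderivadas. La integral del snap, con j(0) = 24, da la sacudida: j(t) = 24. La antiderivada de la sacudida es la aceleración. Usando a(0) = -6, obtenemos a(t) = 24·t - 6. Tenemos la aceleración a(t) = 24·t - 6. Sustituyendo t = 2: a(2) = 42.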